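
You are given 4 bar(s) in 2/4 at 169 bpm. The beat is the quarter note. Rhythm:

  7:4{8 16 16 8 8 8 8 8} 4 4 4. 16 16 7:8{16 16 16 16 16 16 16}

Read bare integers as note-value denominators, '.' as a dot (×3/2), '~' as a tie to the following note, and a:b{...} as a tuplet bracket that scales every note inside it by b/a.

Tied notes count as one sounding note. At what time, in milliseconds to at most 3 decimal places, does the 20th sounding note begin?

note 20 onset = 54/7b = 2738.8ms

1. 0.0ms @ 0 + 101.437ms (2/7)
2. 101.437ms @ 2/7 + 50.719ms (1/7)
3. 152.156ms @ 3/7 + 50.719ms (1/7)
4. 202.874ms @ 4/7 + 101.437ms (2/7)
5. 304.311ms @ 6/7 + 101.437ms (2/7)
6. 405.748ms @ 8/7 + 101.437ms (2/7)
7. 507.185ms @ 10/7 + 101.437ms (2/7)
8. 608.622ms @ 12/7 + 101.437ms (2/7)
9. 710.059ms @ 2 + 355.03ms (1)
10. 1065.089ms @ 3 + 355.03ms (1)
11. 1420.118ms @ 4 + 532.544ms (3/2)
12. 1952.663ms @ 11/2 + 88.757ms (1/4)
13. 2041.42ms @ 23/4 + 88.757ms (1/4)
14. 2130.178ms @ 6 + 101.437ms (2/7)
15. 2231.615ms @ 44/7 + 101.437ms (2/7)
16. 2333.052ms @ 46/7 + 101.437ms (2/7)
17. 2434.489ms @ 48/7 + 101.437ms (2/7)
18. 2535.926ms @ 50/7 + 101.437ms (2/7)
19. 2637.363ms @ 52/7 + 101.437ms (2/7)
20. 2738.8ms @ 54/7 + 101.437ms (2/7)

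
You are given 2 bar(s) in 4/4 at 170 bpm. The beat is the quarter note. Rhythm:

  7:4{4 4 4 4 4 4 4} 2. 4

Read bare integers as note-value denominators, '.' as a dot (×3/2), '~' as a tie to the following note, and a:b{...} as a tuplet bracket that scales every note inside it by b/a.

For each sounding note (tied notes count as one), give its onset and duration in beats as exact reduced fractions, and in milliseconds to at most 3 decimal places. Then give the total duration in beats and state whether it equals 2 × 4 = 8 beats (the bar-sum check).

1) 0.0ms=0b +201.681ms=4/7b
2) 201.681ms=4/7b +201.681ms=4/7b
3) 403.361ms=8/7b +201.681ms=4/7b
4) 605.042ms=12/7b +201.681ms=4/7b
5) 806.723ms=16/7b +201.681ms=4/7b
6) 1008.403ms=20/7b +201.681ms=4/7b
7) 1210.084ms=24/7b +201.681ms=4/7b
8) 1411.765ms=4b +1058.824ms=3b
9) 2470.588ms=7b +352.941ms=1b
Σ=8b of 8 (170bpm 4/4) — PASS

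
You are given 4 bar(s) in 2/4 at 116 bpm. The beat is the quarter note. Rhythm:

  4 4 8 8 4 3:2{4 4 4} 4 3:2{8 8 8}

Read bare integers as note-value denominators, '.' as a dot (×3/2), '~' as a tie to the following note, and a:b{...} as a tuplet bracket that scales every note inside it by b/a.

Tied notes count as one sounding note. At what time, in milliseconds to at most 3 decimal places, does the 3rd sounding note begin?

1. 0.0ms @ 0 + 517.241ms (1)
2. 517.241ms @ 1 + 517.241ms (1)
3. 1034.483ms @ 2 + 258.621ms (1/2)
4. 1293.103ms @ 5/2 + 258.621ms (1/2)
5. 1551.724ms @ 3 + 517.241ms (1)
6. 2068.966ms @ 4 + 344.828ms (2/3)
7. 2413.793ms @ 14/3 + 344.828ms (2/3)
8. 2758.621ms @ 16/3 + 344.828ms (2/3)
9. 3103.448ms @ 6 + 517.241ms (1)
10. 3620.69ms @ 7 + 172.414ms (1/3)
11. 3793.103ms @ 22/3 + 172.414ms (1/3)
12. 3965.517ms @ 23/3 + 172.414ms (1/3)

note 3 onset = 2b = 1034.483ms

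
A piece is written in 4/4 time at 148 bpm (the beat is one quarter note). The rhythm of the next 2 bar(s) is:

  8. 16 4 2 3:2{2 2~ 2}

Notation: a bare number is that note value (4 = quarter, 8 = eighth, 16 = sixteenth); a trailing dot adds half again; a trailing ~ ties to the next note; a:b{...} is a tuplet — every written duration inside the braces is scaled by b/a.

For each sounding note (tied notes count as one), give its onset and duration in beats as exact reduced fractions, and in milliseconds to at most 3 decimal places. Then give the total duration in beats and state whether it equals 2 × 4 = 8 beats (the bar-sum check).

1) 0.0ms=0b +304.054ms=3/4b
2) 304.054ms=3/4b +101.351ms=1/4b
3) 405.405ms=1b +405.405ms=1b
4) 810.811ms=2b +810.811ms=2b
5) 1621.622ms=4b +540.541ms=4/3b
6) 2162.162ms=16/3b +1081.081ms=8/3b
Σ=8b of 8 (148bpm 4/4) — PASS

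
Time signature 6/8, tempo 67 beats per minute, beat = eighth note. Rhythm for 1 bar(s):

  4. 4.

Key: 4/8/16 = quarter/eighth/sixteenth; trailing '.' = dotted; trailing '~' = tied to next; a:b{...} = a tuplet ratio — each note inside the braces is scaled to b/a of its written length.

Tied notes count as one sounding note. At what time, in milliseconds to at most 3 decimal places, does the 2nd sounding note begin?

1. 0.0ms @ 0 + 2686.567ms (3)
2. 2686.567ms @ 3 + 2686.567ms (3)

note 2 onset = 3b = 2686.567ms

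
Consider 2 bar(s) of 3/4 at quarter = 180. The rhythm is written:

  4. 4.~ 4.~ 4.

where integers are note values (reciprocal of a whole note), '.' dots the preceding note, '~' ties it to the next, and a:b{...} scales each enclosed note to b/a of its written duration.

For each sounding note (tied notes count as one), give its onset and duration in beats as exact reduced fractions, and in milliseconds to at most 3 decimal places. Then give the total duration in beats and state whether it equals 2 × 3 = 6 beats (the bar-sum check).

1) 0.0ms=0b +500.0ms=3/2b
2) 500.0ms=3/2b +1500.0ms=9/2b
Σ=6b of 6 (180bpm 3/4) — PASS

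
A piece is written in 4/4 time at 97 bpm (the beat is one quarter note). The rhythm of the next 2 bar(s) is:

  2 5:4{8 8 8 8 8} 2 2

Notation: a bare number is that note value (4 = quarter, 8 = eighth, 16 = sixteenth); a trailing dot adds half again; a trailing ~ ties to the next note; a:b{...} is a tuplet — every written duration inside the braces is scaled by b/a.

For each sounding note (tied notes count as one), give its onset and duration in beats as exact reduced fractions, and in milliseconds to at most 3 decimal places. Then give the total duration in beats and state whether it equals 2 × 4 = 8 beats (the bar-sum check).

1) 0.0ms=0b +1237.113ms=2b
2) 1237.113ms=2b +247.423ms=2/5b
3) 1484.536ms=12/5b +247.423ms=2/5b
4) 1731.959ms=14/5b +247.423ms=2/5b
5) 1979.381ms=16/5b +247.423ms=2/5b
6) 2226.804ms=18/5b +247.423ms=2/5b
7) 2474.227ms=4b +1237.113ms=2b
8) 3711.34ms=6b +1237.113ms=2b
Σ=8b of 8 (97bpm 4/4) — PASS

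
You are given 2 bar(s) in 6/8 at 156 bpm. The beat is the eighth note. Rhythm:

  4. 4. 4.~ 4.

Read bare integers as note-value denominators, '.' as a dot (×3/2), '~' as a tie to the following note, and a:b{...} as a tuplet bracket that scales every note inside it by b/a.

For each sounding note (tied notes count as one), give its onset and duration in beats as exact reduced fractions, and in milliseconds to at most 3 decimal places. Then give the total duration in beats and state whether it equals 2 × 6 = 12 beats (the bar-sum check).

1) 0.0ms=0b +1153.846ms=3b
2) 1153.846ms=3b +1153.846ms=3b
3) 2307.692ms=6b +2307.692ms=6b
Σ=12b of 12 (156bpm 6/8) — PASS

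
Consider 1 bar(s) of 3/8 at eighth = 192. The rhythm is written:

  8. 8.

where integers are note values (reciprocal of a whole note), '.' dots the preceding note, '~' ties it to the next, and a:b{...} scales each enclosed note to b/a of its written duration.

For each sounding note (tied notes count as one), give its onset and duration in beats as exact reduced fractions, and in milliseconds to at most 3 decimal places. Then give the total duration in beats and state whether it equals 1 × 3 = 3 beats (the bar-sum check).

1) 0.0ms=0b +468.75ms=3/2b
2) 468.75ms=3/2b +468.75ms=3/2b
Σ=3b of 3 (192bpm 3/8) — PASS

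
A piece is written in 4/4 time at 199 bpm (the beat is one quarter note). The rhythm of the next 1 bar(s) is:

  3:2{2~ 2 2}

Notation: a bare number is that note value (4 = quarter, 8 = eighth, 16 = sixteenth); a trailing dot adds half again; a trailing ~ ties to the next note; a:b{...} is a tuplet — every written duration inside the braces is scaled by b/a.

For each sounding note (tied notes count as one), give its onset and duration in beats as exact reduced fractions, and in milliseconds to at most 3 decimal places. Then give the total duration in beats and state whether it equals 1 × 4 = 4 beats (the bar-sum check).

1) 0.0ms=0b +804.02ms=8/3b
2) 804.02ms=8/3b +402.01ms=4/3b
Σ=4b of 4 (199bpm 4/4) — PASS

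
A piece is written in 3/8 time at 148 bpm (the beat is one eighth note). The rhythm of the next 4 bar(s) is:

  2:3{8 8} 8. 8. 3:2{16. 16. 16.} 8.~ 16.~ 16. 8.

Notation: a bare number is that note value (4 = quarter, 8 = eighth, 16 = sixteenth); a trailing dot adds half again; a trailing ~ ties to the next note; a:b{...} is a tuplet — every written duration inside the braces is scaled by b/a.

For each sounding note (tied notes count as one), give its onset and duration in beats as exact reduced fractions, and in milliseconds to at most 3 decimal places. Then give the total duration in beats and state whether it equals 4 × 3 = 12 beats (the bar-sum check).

1) 0.0ms=0b +608.108ms=3/2b
2) 608.108ms=3/2b +608.108ms=3/2b
3) 1216.216ms=3b +608.108ms=3/2b
4) 1824.324ms=9/2b +608.108ms=3/2b
5) 2432.432ms=6b +202.703ms=1/2b
6) 2635.135ms=13/2b +202.703ms=1/2b
7) 2837.838ms=7b +202.703ms=1/2b
8) 3040.541ms=15/2b +1216.216ms=3b
9) 4256.757ms=21/2b +608.108ms=3/2b
Σ=12b of 12 (148bpm 3/8) — PASS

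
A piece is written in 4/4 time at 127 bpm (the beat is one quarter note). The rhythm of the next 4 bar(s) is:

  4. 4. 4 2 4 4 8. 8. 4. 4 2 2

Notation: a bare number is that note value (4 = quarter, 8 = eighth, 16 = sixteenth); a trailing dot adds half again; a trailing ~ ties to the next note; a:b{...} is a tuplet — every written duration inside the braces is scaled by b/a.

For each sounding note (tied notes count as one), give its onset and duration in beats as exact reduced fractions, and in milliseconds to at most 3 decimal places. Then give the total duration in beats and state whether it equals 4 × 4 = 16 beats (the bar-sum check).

1) 0.0ms=0b +708.661ms=3/2b
2) 708.661ms=3/2b +708.661ms=3/2b
3) 1417.323ms=3b +472.441ms=1b
4) 1889.764ms=4b +944.882ms=2b
5) 2834.646ms=6b +472.441ms=1b
6) 3307.087ms=7b +472.441ms=1b
7) 3779.528ms=8b +354.331ms=3/4b
8) 4133.858ms=35/4b +354.331ms=3/4b
9) 4488.189ms=19/2b +708.661ms=3/2b
10) 5196.85ms=11b +472.441ms=1b
11) 5669.291ms=12b +944.882ms=2b
12) 6614.173ms=14b +944.882ms=2b
Σ=16b of 16 (127bpm 4/4) — PASS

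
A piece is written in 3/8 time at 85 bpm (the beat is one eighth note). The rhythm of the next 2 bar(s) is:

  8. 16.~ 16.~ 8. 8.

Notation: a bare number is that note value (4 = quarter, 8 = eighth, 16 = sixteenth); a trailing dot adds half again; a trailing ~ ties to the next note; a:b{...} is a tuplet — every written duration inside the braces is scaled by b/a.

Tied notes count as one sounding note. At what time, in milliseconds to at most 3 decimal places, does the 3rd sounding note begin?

1. 0.0ms @ 0 + 1058.824ms (3/2)
2. 1058.824ms @ 3/2 + 2117.647ms (3)
3. 3176.471ms @ 9/2 + 1058.824ms (3/2)

note 3 onset = 9/2b = 3176.471ms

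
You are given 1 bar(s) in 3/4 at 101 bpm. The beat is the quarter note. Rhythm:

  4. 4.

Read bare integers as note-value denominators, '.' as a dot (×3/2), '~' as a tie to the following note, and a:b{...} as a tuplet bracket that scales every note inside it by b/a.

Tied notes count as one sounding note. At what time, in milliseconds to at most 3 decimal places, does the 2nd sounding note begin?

1. 0.0ms @ 0 + 891.089ms (3/2)
2. 891.089ms @ 3/2 + 891.089ms (3/2)

note 2 onset = 3/2b = 891.089ms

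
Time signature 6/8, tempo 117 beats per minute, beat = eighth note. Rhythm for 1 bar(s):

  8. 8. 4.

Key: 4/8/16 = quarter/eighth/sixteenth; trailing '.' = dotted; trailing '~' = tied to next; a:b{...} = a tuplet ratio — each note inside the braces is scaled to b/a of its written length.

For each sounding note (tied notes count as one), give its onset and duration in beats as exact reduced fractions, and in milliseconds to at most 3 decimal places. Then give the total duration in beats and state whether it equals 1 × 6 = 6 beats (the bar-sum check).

1) 0.0ms=0b +769.231ms=3/2b
2) 769.231ms=3/2b +769.231ms=3/2b
3) 1538.462ms=3b +1538.462ms=3b
Σ=6b of 6 (117bpm 6/8) — PASS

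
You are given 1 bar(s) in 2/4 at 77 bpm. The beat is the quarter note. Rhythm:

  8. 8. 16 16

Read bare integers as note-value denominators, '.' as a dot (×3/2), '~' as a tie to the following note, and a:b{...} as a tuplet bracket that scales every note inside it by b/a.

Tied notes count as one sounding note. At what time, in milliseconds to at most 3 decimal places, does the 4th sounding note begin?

1. 0.0ms @ 0 + 584.416ms (3/4)
2. 584.416ms @ 3/4 + 584.416ms (3/4)
3. 1168.831ms @ 3/2 + 194.805ms (1/4)
4. 1363.636ms @ 7/4 + 194.805ms (1/4)

note 4 onset = 7/4b = 1363.636ms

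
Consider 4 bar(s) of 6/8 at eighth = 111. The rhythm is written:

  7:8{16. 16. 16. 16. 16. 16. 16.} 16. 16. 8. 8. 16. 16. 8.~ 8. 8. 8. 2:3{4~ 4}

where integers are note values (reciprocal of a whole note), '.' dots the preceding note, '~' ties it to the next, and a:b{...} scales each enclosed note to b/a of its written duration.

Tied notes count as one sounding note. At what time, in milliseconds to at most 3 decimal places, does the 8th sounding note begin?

1. 0.0ms @ 0 + 463.32ms (6/7)
2. 463.32ms @ 6/7 + 463.32ms (6/7)
3. 926.641ms @ 12/7 + 463.32ms (6/7)
4. 1389.961ms @ 18/7 + 463.32ms (6/7)
5. 1853.282ms @ 24/7 + 463.32ms (6/7)
6. 2316.602ms @ 30/7 + 463.32ms (6/7)
7. 2779.923ms @ 36/7 + 463.32ms (6/7)
8. 3243.243ms @ 6 + 405.405ms (3/4)
9. 3648.649ms @ 27/4 + 405.405ms (3/4)
10. 4054.054ms @ 15/2 + 810.811ms (3/2)
11. 4864.865ms @ 9 + 810.811ms (3/2)
12. 5675.676ms @ 21/2 + 405.405ms (3/4)
13. 6081.081ms @ 45/4 + 405.405ms (3/4)
14. 6486.486ms @ 12 + 1621.622ms (3)
15. 8108.108ms @ 15 + 810.811ms (3/2)
16. 8918.919ms @ 33/2 + 810.811ms (3/2)
17. 9729.73ms @ 18 + 3243.243ms (6)

note 8 onset = 6b = 3243.243ms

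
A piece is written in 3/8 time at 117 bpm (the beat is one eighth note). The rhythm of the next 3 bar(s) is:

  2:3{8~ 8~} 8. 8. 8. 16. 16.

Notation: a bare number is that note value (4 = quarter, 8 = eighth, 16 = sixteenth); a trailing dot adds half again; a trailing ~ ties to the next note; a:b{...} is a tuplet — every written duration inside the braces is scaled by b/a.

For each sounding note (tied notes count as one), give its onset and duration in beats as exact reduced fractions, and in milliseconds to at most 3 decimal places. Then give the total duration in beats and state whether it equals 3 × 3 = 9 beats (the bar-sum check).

1) 0.0ms=0b +2307.692ms=9/2b
2) 2307.692ms=9/2b +769.231ms=3/2b
3) 3076.923ms=6b +769.231ms=3/2b
4) 3846.154ms=15/2b +384.615ms=3/4b
5) 4230.769ms=33/4b +384.615ms=3/4b
Σ=9b of 9 (117bpm 3/8) — PASS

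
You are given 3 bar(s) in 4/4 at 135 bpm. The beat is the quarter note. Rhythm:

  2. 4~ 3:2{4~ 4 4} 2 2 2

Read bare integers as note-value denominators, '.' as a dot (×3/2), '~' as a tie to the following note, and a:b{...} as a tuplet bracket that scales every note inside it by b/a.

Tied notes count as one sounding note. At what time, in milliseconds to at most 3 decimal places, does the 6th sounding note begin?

note 6 onset = 10b = 4444.444ms

1. 0.0ms @ 0 + 1333.333ms (3)
2. 1333.333ms @ 3 + 1037.037ms (7/3)
3. 2370.37ms @ 16/3 + 296.296ms (2/3)
4. 2666.667ms @ 6 + 888.889ms (2)
5. 3555.556ms @ 8 + 888.889ms (2)
6. 4444.444ms @ 10 + 888.889ms (2)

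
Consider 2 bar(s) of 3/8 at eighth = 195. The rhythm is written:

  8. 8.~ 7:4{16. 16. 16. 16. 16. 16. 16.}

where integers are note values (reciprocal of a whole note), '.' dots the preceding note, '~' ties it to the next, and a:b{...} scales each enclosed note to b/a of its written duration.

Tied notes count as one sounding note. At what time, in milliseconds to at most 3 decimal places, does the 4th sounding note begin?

note 4 onset = 27/7b = 1186.813ms

1. 0.0ms @ 0 + 461.538ms (3/2)
2. 461.538ms @ 3/2 + 593.407ms (27/14)
3. 1054.945ms @ 24/7 + 131.868ms (3/7)
4. 1186.813ms @ 27/7 + 131.868ms (3/7)
5. 1318.681ms @ 30/7 + 131.868ms (3/7)
6. 1450.549ms @ 33/7 + 131.868ms (3/7)
7. 1582.418ms @ 36/7 + 131.868ms (3/7)
8. 1714.286ms @ 39/7 + 131.868ms (3/7)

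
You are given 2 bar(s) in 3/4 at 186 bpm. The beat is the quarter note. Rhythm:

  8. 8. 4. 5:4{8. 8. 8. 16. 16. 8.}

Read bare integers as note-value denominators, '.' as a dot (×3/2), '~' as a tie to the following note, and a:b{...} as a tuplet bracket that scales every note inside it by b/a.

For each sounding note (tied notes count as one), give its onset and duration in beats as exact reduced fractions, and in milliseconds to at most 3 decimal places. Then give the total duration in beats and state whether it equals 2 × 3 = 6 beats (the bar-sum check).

1) 0.0ms=0b +241.935ms=3/4b
2) 241.935ms=3/4b +241.935ms=3/4b
3) 483.871ms=3/2b +483.871ms=3/2b
4) 967.742ms=3b +193.548ms=3/5b
5) 1161.29ms=18/5b +193.548ms=3/5b
6) 1354.839ms=21/5b +193.548ms=3/5b
7) 1548.387ms=24/5b +96.774ms=3/10b
8) 1645.161ms=51/10b +96.774ms=3/10b
9) 1741.935ms=27/5b +193.548ms=3/5b
Σ=6b of 6 (186bpm 3/4) — PASS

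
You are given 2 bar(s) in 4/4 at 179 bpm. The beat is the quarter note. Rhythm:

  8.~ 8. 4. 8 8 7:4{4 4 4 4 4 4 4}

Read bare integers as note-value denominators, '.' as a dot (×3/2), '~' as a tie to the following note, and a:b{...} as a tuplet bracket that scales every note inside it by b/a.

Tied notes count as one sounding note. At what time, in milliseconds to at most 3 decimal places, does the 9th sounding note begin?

1. 0.0ms @ 0 + 502.793ms (3/2)
2. 502.793ms @ 3/2 + 502.793ms (3/2)
3. 1005.587ms @ 3 + 167.598ms (1/2)
4. 1173.184ms @ 7/2 + 167.598ms (1/2)
5. 1340.782ms @ 4 + 191.54ms (4/7)
6. 1532.322ms @ 32/7 + 191.54ms (4/7)
7. 1723.863ms @ 36/7 + 191.54ms (4/7)
8. 1915.403ms @ 40/7 + 191.54ms (4/7)
9. 2106.943ms @ 44/7 + 191.54ms (4/7)
10. 2298.484ms @ 48/7 + 191.54ms (4/7)
11. 2490.024ms @ 52/7 + 191.54ms (4/7)

note 9 onset = 44/7b = 2106.943ms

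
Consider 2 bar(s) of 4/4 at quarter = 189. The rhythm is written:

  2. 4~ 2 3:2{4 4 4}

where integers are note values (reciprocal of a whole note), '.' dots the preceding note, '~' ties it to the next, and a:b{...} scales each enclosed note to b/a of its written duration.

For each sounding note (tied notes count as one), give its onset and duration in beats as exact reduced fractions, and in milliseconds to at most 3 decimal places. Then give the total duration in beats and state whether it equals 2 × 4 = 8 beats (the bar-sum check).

1) 0.0ms=0b +952.381ms=3b
2) 952.381ms=3b +952.381ms=3b
3) 1904.762ms=6b +211.64ms=2/3b
4) 2116.402ms=20/3b +211.64ms=2/3b
5) 2328.042ms=22/3b +211.64ms=2/3b
Σ=8b of 8 (189bpm 4/4) — PASS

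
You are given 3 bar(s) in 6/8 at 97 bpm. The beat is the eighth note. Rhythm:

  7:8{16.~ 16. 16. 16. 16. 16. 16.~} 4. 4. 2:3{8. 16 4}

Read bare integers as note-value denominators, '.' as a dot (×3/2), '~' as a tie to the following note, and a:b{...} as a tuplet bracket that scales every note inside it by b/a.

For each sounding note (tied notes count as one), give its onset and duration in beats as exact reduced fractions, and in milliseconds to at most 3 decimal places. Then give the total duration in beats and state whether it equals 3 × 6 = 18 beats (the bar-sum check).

1) 0.0ms=0b +1060.383ms=12/7b
2) 1060.383ms=12/7b +530.191ms=6/7b
3) 1590.574ms=18/7b +530.191ms=6/7b
4) 2120.766ms=24/7b +530.191ms=6/7b
5) 2650.957ms=30/7b +530.191ms=6/7b
6) 3181.149ms=36/7b +2385.862ms=27/7b
7) 5567.01ms=9b +1855.67ms=3b
8) 7422.68ms=12b +1391.753ms=9/4b
9) 8814.433ms=57/4b +463.918ms=3/4b
10) 9278.351ms=15b +1855.67ms=3b
Σ=18b of 18 (97bpm 6/8) — PASS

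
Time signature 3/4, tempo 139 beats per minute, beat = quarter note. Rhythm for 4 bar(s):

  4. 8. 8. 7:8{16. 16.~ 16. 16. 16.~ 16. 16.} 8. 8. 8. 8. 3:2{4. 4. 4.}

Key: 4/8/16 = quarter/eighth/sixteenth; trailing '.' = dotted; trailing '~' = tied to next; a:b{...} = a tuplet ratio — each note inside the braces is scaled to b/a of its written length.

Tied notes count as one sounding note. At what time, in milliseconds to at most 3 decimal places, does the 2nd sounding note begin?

note 2 onset = 3/2b = 647.482ms

1. 0.0ms @ 0 + 647.482ms (3/2)
2. 647.482ms @ 3/2 + 323.741ms (3/4)
3. 971.223ms @ 9/4 + 323.741ms (3/4)
4. 1294.964ms @ 3 + 184.995ms (3/7)
5. 1479.959ms @ 24/7 + 369.99ms (6/7)
6. 1849.949ms @ 30/7 + 184.995ms (3/7)
7. 2034.943ms @ 33/7 + 369.99ms (6/7)
8. 2404.933ms @ 39/7 + 184.995ms (3/7)
9. 2589.928ms @ 6 + 323.741ms (3/4)
10. 2913.669ms @ 27/4 + 323.741ms (3/4)
11. 3237.41ms @ 15/2 + 323.741ms (3/4)
12. 3561.151ms @ 33/4 + 323.741ms (3/4)
13. 3884.892ms @ 9 + 431.655ms (1)
14. 4316.547ms @ 10 + 431.655ms (1)
15. 4748.201ms @ 11 + 431.655ms (1)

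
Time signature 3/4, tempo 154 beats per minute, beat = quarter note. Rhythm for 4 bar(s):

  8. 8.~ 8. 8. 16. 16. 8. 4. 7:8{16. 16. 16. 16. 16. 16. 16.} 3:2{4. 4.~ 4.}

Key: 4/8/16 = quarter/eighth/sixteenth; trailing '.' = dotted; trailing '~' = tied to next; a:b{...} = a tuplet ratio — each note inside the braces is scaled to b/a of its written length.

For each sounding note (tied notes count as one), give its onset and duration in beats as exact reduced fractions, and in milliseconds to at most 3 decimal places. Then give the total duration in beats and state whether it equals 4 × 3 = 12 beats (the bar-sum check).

1) 0.0ms=0b +292.208ms=3/4b
2) 292.208ms=3/4b +584.416ms=3/2b
3) 876.623ms=9/4b +292.208ms=3/4b
4) 1168.831ms=3b +146.104ms=3/8b
5) 1314.935ms=27/8b +146.104ms=3/8b
6) 1461.039ms=15/4b +292.208ms=3/4b
7) 1753.247ms=9/2b +584.416ms=3/2b
8) 2337.662ms=6b +166.976ms=3/7b
9) 2504.638ms=45/7b +166.976ms=3/7b
10) 2671.614ms=48/7b +166.976ms=3/7b
11) 2838.59ms=51/7b +166.976ms=3/7b
12) 3005.566ms=54/7b +166.976ms=3/7b
13) 3172.542ms=57/7b +166.976ms=3/7b
14) 3339.518ms=60/7b +166.976ms=3/7b
15) 3506.494ms=9b +389.61ms=1b
16) 3896.104ms=10b +779.221ms=2b
Σ=12b of 12 (154bpm 3/4) — PASS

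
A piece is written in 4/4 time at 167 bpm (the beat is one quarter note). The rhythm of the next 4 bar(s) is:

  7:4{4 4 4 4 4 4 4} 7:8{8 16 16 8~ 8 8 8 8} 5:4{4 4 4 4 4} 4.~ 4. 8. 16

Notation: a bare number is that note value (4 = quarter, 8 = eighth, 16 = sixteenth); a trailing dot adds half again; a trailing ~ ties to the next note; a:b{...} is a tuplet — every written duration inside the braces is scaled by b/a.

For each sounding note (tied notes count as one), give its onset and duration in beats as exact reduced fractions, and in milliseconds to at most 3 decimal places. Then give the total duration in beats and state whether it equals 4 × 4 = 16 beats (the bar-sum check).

1) 0.0ms=0b +205.304ms=4/7b
2) 205.304ms=4/7b +205.304ms=4/7b
3) 410.607ms=8/7b +205.304ms=4/7b
4) 615.911ms=12/7b +205.304ms=4/7b
5) 821.215ms=16/7b +205.304ms=4/7b
6) 1026.518ms=20/7b +205.304ms=4/7b
7) 1231.822ms=24/7b +205.304ms=4/7b
8) 1437.126ms=4b +205.304ms=4/7b
9) 1642.429ms=32/7b +102.652ms=2/7b
10) 1745.081ms=34/7b +102.652ms=2/7b
11) 1847.733ms=36/7b +410.607ms=8/7b
12) 2258.34ms=44/7b +205.304ms=4/7b
13) 2463.644ms=48/7b +205.304ms=4/7b
14) 2668.948ms=52/7b +205.304ms=4/7b
15) 2874.251ms=8b +287.425ms=4/5b
16) 3161.677ms=44/5b +287.425ms=4/5b
17) 3449.102ms=48/5b +287.425ms=4/5b
18) 3736.527ms=52/5b +287.425ms=4/5b
19) 4023.952ms=56/5b +287.425ms=4/5b
20) 4311.377ms=12b +1077.844ms=3b
21) 5389.222ms=15b +269.461ms=3/4b
22) 5658.683ms=63/4b +89.82ms=1/4b
Σ=16b of 16 (167bpm 4/4) — PASS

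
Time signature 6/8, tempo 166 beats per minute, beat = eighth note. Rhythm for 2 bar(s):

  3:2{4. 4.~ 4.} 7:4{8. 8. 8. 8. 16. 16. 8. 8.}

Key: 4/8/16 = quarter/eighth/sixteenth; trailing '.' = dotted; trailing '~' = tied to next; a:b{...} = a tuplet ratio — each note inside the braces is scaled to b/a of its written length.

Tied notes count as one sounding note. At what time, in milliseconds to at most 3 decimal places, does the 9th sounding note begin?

1. 0.0ms @ 0 + 722.892ms (2)
2. 722.892ms @ 2 + 1445.783ms (4)
3. 2168.675ms @ 6 + 309.811ms (6/7)
4. 2478.485ms @ 48/7 + 309.811ms (6/7)
5. 2788.296ms @ 54/7 + 309.811ms (6/7)
6. 3098.107ms @ 60/7 + 309.811ms (6/7)
7. 3407.917ms @ 66/7 + 154.905ms (3/7)
8. 3562.823ms @ 69/7 + 154.905ms (3/7)
9. 3717.728ms @ 72/7 + 309.811ms (6/7)
10. 4027.539ms @ 78/7 + 309.811ms (6/7)

note 9 onset = 72/7b = 3717.728ms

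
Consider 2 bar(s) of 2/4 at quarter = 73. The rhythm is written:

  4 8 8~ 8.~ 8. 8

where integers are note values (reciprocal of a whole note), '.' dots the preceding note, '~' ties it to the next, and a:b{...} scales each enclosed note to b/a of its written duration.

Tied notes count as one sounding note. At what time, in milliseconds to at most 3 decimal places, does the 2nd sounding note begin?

1. 0.0ms @ 0 + 821.918ms (1)
2. 821.918ms @ 1 + 410.959ms (1/2)
3. 1232.877ms @ 3/2 + 1643.836ms (2)
4. 2876.712ms @ 7/2 + 410.959ms (1/2)

note 2 onset = 1b = 821.918ms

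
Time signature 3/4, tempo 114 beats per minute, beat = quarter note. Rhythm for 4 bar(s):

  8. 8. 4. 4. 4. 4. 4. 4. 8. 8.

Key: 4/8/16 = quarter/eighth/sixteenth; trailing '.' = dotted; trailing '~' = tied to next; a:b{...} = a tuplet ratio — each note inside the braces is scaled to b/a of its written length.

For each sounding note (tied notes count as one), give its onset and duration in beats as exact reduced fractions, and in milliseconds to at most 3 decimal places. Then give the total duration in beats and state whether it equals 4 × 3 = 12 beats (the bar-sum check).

1) 0.0ms=0b +394.737ms=3/4b
2) 394.737ms=3/4b +394.737ms=3/4b
3) 789.474ms=3/2b +789.474ms=3/2b
4) 1578.947ms=3b +789.474ms=3/2b
5) 2368.421ms=9/2b +789.474ms=3/2b
6) 3157.895ms=6b +789.474ms=3/2b
7) 3947.368ms=15/2b +789.474ms=3/2b
8) 4736.842ms=9b +789.474ms=3/2b
9) 5526.316ms=21/2b +394.737ms=3/4b
10) 5921.053ms=45/4b +394.737ms=3/4b
Σ=12b of 12 (114bpm 3/4) — PASS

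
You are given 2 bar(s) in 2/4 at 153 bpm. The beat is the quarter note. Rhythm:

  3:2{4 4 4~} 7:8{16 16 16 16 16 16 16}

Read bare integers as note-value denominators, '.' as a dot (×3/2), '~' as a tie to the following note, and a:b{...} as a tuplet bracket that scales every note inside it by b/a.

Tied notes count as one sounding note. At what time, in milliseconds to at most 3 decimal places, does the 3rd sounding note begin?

1. 0.0ms @ 0 + 261.438ms (2/3)
2. 261.438ms @ 2/3 + 261.438ms (2/3)
3. 522.876ms @ 4/3 + 373.483ms (20/21)
4. 896.359ms @ 16/7 + 112.045ms (2/7)
5. 1008.403ms @ 18/7 + 112.045ms (2/7)
6. 1120.448ms @ 20/7 + 112.045ms (2/7)
7. 1232.493ms @ 22/7 + 112.045ms (2/7)
8. 1344.538ms @ 24/7 + 112.045ms (2/7)
9. 1456.583ms @ 26/7 + 112.045ms (2/7)

note 3 onset = 4/3b = 522.876ms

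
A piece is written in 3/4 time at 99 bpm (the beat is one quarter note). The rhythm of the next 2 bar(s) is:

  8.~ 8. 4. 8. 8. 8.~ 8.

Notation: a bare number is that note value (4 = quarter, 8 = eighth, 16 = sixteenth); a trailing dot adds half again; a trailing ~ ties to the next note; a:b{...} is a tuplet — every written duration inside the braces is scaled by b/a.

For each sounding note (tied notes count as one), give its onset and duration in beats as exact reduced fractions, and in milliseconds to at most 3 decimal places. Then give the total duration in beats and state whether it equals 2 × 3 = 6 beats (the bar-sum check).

1) 0.0ms=0b +909.091ms=3/2b
2) 909.091ms=3/2b +909.091ms=3/2b
3) 1818.182ms=3b +454.545ms=3/4b
4) 2272.727ms=15/4b +454.545ms=3/4b
5) 2727.273ms=9/2b +909.091ms=3/2b
Σ=6b of 6 (99bpm 3/4) — PASS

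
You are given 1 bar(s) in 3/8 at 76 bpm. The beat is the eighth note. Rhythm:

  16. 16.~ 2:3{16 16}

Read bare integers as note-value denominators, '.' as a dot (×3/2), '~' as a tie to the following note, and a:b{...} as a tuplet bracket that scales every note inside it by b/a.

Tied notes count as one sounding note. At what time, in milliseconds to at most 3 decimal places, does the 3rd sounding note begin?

1. 0.0ms @ 0 + 592.105ms (3/4)
2. 592.105ms @ 3/4 + 1184.211ms (3/2)
3. 1776.316ms @ 9/4 + 592.105ms (3/4)

note 3 onset = 9/4b = 1776.316ms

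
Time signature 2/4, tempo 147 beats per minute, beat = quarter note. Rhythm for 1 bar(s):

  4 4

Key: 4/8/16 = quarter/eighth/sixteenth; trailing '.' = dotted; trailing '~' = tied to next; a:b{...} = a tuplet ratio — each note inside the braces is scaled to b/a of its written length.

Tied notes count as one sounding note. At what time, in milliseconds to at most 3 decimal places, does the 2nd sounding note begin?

note 2 onset = 1b = 408.163ms

1. 0.0ms @ 0 + 408.163ms (1)
2. 408.163ms @ 1 + 408.163ms (1)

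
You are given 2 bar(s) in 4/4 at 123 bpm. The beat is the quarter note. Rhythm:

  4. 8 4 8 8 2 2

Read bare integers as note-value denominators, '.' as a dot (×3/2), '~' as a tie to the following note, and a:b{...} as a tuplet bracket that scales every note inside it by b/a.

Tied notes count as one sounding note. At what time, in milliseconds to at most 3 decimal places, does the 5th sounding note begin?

1. 0.0ms @ 0 + 731.707ms (3/2)
2. 731.707ms @ 3/2 + 243.902ms (1/2)
3. 975.61ms @ 2 + 487.805ms (1)
4. 1463.415ms @ 3 + 243.902ms (1/2)
5. 1707.317ms @ 7/2 + 243.902ms (1/2)
6. 1951.22ms @ 4 + 975.61ms (2)
7. 2926.829ms @ 6 + 975.61ms (2)

note 5 onset = 7/2b = 1707.317ms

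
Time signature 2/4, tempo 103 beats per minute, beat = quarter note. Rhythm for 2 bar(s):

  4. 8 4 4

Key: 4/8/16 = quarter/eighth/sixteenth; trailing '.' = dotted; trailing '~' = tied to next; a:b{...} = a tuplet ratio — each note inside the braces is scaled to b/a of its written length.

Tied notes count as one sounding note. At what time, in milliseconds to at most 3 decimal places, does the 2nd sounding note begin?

note 2 onset = 3/2b = 873.786ms

1. 0.0ms @ 0 + 873.786ms (3/2)
2. 873.786ms @ 3/2 + 291.262ms (1/2)
3. 1165.049ms @ 2 + 582.524ms (1)
4. 1747.573ms @ 3 + 582.524ms (1)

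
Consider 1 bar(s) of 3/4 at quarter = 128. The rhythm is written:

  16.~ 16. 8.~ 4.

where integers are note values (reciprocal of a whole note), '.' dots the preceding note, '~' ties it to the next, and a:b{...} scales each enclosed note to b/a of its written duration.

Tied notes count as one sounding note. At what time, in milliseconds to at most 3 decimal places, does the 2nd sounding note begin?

1. 0.0ms @ 0 + 351.562ms (3/4)
2. 351.562ms @ 3/4 + 1054.688ms (9/4)

note 2 onset = 3/4b = 351.562ms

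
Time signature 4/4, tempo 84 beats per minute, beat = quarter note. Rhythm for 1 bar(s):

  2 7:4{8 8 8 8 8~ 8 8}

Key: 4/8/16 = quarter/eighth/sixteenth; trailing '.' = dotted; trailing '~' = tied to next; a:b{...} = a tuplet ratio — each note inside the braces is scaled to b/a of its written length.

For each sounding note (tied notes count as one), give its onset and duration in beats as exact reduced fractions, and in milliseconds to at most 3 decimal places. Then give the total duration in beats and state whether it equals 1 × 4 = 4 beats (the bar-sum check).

1) 0.0ms=0b +1428.571ms=2b
2) 1428.571ms=2b +204.082ms=2/7b
3) 1632.653ms=16/7b +204.082ms=2/7b
4) 1836.735ms=18/7b +204.082ms=2/7b
5) 2040.816ms=20/7b +204.082ms=2/7b
6) 2244.898ms=22/7b +408.163ms=4/7b
7) 2653.061ms=26/7b +204.082ms=2/7b
Σ=4b of 4 (84bpm 4/4) — PASS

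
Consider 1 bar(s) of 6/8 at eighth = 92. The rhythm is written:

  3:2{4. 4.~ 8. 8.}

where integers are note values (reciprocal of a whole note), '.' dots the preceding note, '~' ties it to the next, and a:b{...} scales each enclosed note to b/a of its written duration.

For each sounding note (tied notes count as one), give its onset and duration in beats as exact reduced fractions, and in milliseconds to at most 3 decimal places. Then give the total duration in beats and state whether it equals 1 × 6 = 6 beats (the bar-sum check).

1) 0.0ms=0b +1304.348ms=2b
2) 1304.348ms=2b +1956.522ms=3b
3) 3260.87ms=5b +652.174ms=1b
Σ=6b of 6 (92bpm 6/8) — PASS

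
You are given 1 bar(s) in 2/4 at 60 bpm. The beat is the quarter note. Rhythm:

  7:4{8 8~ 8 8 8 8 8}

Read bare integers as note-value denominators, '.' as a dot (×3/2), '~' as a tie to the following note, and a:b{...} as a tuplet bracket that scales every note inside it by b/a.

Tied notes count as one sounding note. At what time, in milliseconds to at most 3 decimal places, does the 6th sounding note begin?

note 6 onset = 12/7b = 1714.286ms

1. 0.0ms @ 0 + 285.714ms (2/7)
2. 285.714ms @ 2/7 + 571.429ms (4/7)
3. 857.143ms @ 6/7 + 285.714ms (2/7)
4. 1142.857ms @ 8/7 + 285.714ms (2/7)
5. 1428.571ms @ 10/7 + 285.714ms (2/7)
6. 1714.286ms @ 12/7 + 285.714ms (2/7)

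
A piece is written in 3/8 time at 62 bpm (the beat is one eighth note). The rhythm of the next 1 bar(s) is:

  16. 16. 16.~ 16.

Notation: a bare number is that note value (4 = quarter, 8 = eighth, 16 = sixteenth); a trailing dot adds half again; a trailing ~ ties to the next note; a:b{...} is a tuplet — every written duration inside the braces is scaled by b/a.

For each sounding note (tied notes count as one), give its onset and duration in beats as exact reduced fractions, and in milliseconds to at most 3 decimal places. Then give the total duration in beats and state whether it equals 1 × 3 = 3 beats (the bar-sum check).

1) 0.0ms=0b +725.806ms=3/4b
2) 725.806ms=3/4b +725.806ms=3/4b
3) 1451.613ms=3/2b +1451.613ms=3/2b
Σ=3b of 3 (62bpm 3/8) — PASS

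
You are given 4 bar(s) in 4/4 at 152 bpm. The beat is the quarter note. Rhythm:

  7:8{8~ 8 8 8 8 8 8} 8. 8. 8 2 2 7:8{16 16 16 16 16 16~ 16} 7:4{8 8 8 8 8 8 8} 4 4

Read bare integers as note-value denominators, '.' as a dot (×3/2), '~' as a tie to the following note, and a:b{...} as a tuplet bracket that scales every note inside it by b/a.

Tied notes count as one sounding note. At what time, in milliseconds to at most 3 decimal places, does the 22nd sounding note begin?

1. 0.0ms @ 0 + 451.128ms (8/7)
2. 451.128ms @ 8/7 + 225.564ms (4/7)
3. 676.692ms @ 12/7 + 225.564ms (4/7)
4. 902.256ms @ 16/7 + 225.564ms (4/7)
5. 1127.82ms @ 20/7 + 225.564ms (4/7)
6. 1353.383ms @ 24/7 + 225.564ms (4/7)
7. 1578.947ms @ 4 + 296.053ms (3/4)
8. 1875.0ms @ 19/4 + 296.053ms (3/4)
9. 2171.053ms @ 11/2 + 197.368ms (1/2)
10. 2368.421ms @ 6 + 789.474ms (2)
11. 3157.895ms @ 8 + 789.474ms (2)
12. 3947.368ms @ 10 + 112.782ms (2/7)
13. 4060.15ms @ 72/7 + 112.782ms (2/7)
14. 4172.932ms @ 74/7 + 112.782ms (2/7)
15. 4285.714ms @ 76/7 + 112.782ms (2/7)
16. 4398.496ms @ 78/7 + 112.782ms (2/7)
17. 4511.278ms @ 80/7 + 225.564ms (4/7)
18. 4736.842ms @ 12 + 112.782ms (2/7)
19. 4849.624ms @ 86/7 + 112.782ms (2/7)
20. 4962.406ms @ 88/7 + 112.782ms (2/7)
21. 5075.188ms @ 90/7 + 112.782ms (2/7)
22. 5187.97ms @ 92/7 + 112.782ms (2/7)
23. 5300.752ms @ 94/7 + 112.782ms (2/7)
24. 5413.534ms @ 96/7 + 112.782ms (2/7)
25. 5526.316ms @ 14 + 394.737ms (1)
26. 5921.053ms @ 15 + 394.737ms (1)

note 22 onset = 92/7b = 5187.97ms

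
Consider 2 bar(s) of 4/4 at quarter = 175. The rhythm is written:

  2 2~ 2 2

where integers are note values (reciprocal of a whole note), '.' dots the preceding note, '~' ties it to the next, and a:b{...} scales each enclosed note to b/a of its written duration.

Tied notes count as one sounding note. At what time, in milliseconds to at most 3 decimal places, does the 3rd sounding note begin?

1. 0.0ms @ 0 + 685.714ms (2)
2. 685.714ms @ 2 + 1371.429ms (4)
3. 2057.143ms @ 6 + 685.714ms (2)

note 3 onset = 6b = 2057.143ms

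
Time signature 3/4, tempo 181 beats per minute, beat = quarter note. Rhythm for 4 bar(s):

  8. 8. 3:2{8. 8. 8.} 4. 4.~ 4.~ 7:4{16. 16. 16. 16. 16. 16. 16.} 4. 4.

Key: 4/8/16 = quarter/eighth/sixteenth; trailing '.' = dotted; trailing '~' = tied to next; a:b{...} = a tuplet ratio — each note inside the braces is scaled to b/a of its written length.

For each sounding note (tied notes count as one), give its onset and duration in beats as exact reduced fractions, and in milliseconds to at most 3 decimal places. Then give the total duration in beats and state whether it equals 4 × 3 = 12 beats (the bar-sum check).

1) 0.0ms=0b +248.619ms=3/4b
2) 248.619ms=3/4b +248.619ms=3/4b
3) 497.238ms=3/2b +165.746ms=1/2b
4) 662.983ms=2b +165.746ms=1/2b
5) 828.729ms=5/2b +165.746ms=1/2b
6) 994.475ms=3b +497.238ms=3/2b
7) 1491.713ms=9/2b +1065.509ms=45/14b
8) 2557.222ms=54/7b +71.034ms=3/14b
9) 2628.256ms=111/14b +71.034ms=3/14b
10) 2699.29ms=57/7b +71.034ms=3/14b
11) 2770.324ms=117/14b +71.034ms=3/14b
12) 2841.358ms=60/7b +71.034ms=3/14b
13) 2912.391ms=123/14b +71.034ms=3/14b
14) 2983.425ms=9b +497.238ms=3/2b
15) 3480.663ms=21/2b +497.238ms=3/2b
Σ=12b of 12 (181bpm 3/4) — PASS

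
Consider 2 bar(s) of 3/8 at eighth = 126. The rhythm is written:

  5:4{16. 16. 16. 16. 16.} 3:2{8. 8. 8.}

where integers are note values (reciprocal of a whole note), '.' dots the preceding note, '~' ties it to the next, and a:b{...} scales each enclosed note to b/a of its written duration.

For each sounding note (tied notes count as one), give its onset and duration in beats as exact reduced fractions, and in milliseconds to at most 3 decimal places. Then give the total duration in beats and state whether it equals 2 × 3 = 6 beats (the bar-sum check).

1) 0.0ms=0b +285.714ms=3/5b
2) 285.714ms=3/5b +285.714ms=3/5b
3) 571.429ms=6/5b +285.714ms=3/5b
4) 857.143ms=9/5b +285.714ms=3/5b
5) 1142.857ms=12/5b +285.714ms=3/5b
6) 1428.571ms=3b +476.19ms=1b
7) 1904.762ms=4b +476.19ms=1b
8) 2380.952ms=5b +476.19ms=1b
Σ=6b of 6 (126bpm 3/8) — PASS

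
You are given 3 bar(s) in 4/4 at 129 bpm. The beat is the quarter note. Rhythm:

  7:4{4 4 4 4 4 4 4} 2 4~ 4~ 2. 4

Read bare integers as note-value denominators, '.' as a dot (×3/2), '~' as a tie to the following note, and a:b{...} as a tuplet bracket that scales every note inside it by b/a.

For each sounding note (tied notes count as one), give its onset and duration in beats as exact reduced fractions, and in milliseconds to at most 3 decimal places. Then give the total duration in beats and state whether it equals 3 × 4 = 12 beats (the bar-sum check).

1) 0.0ms=0b +265.781ms=4/7b
2) 265.781ms=4/7b +265.781ms=4/7b
3) 531.561ms=8/7b +265.781ms=4/7b
4) 797.342ms=12/7b +265.781ms=4/7b
5) 1063.123ms=16/7b +265.781ms=4/7b
6) 1328.904ms=20/7b +265.781ms=4/7b
7) 1594.684ms=24/7b +265.781ms=4/7b
8) 1860.465ms=4b +930.233ms=2b
9) 2790.698ms=6b +2325.581ms=5b
10) 5116.279ms=11b +465.116ms=1b
Σ=12b of 12 (129bpm 4/4) — PASS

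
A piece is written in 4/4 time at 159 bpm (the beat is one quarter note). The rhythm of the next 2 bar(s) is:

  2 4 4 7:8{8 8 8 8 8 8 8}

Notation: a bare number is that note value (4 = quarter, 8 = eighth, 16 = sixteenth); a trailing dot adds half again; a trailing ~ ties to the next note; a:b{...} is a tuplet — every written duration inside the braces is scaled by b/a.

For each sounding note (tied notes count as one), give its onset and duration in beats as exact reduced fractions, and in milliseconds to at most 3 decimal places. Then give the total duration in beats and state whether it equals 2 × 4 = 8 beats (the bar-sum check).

1) 0.0ms=0b +754.717ms=2b
2) 754.717ms=2b +377.358ms=1b
3) 1132.075ms=3b +377.358ms=1b
4) 1509.434ms=4b +215.633ms=4/7b
5) 1725.067ms=32/7b +215.633ms=4/7b
6) 1940.701ms=36/7b +215.633ms=4/7b
7) 2156.334ms=40/7b +215.633ms=4/7b
8) 2371.968ms=44/7b +215.633ms=4/7b
9) 2587.601ms=48/7b +215.633ms=4/7b
10) 2803.235ms=52/7b +215.633ms=4/7b
Σ=8b of 8 (159bpm 4/4) — PASS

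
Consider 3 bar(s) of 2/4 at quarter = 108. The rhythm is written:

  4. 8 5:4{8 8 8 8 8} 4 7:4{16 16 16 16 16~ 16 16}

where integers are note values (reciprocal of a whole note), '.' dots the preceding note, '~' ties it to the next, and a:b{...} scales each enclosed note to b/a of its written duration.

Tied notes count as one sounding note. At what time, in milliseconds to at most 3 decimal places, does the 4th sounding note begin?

1. 0.0ms @ 0 + 833.333ms (3/2)
2. 833.333ms @ 3/2 + 277.778ms (1/2)
3. 1111.111ms @ 2 + 222.222ms (2/5)
4. 1333.333ms @ 12/5 + 222.222ms (2/5)
5. 1555.556ms @ 14/5 + 222.222ms (2/5)
6. 1777.778ms @ 16/5 + 222.222ms (2/5)
7. 2000.0ms @ 18/5 + 222.222ms (2/5)
8. 2222.222ms @ 4 + 555.556ms (1)
9. 2777.778ms @ 5 + 79.365ms (1/7)
10. 2857.143ms @ 36/7 + 79.365ms (1/7)
11. 2936.508ms @ 37/7 + 79.365ms (1/7)
12. 3015.873ms @ 38/7 + 79.365ms (1/7)
13. 3095.238ms @ 39/7 + 158.73ms (2/7)
14. 3253.968ms @ 41/7 + 79.365ms (1/7)

note 4 onset = 12/5b = 1333.333ms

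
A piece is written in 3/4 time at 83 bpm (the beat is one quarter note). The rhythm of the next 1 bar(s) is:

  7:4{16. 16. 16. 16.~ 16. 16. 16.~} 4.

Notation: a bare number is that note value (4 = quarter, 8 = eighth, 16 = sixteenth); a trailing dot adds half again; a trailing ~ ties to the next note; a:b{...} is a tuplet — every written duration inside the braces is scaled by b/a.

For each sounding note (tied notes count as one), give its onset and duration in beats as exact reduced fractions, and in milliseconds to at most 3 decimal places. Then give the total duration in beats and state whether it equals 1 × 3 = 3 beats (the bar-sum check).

1) 0.0ms=0b +154.905ms=3/14b
2) 154.905ms=3/14b +154.905ms=3/14b
3) 309.811ms=3/7b +154.905ms=3/14b
4) 464.716ms=9/14b +309.811ms=3/7b
5) 774.527ms=15/14b +154.905ms=3/14b
6) 929.432ms=9/7b +1239.243ms=12/7b
Σ=3b of 3 (83bpm 3/4) — PASS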